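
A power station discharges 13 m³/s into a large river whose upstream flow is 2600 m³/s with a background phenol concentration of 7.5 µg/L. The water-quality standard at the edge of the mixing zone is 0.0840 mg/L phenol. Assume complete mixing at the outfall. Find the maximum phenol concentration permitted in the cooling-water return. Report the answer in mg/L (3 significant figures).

7.5 µg/L = 0.0075 mg/L.
Mass balance: 0.084·2613 = 13·Cₑ + 2600·0.0075.
Cₑ = (219.5 − 19.5) / 13 = 15.38 mg/L.

15.4 mg/L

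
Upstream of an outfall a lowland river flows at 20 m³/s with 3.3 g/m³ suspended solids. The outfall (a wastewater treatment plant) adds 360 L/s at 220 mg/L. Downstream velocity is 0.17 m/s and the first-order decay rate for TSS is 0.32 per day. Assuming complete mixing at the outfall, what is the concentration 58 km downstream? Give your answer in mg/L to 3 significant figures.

360 L/s = 0.36 m³/s.
After complete mixing, C₀ = (0.36·220 + 20·3.3) / 20.36 = 7.132 mg/L.
Travel time t = 5.8e+04 m / 0.17 m/s = 3.412e+05 s = 3.949 d.
C = 7.132·exp(−0.32·3.949) = 7.132·0.2826 = 2.016 mg/L.

2.02 mg/L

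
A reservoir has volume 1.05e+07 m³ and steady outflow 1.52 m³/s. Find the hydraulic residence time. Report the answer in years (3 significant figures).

0.219 yr

Q = 1.52 m³/s × 3.156e+07 s/yr = 4.797e+07 m³/yr.
Hydraulic residence time τ = V/Q = 1.05e+07/4.797e+07 = 0.2189 yr.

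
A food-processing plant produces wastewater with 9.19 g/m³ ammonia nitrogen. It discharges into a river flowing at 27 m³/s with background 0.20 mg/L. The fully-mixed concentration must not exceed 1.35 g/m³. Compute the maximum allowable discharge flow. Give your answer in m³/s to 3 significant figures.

3.96 m³/s

Mass balance at complete mixing: C_std·(Q_w + Q_r) = Q_w·C_e + Q_r·C_b.
Rearranging, Q_w = Q_r·(C_std − C_b)/(C_e − C_std) = 27·(1.35 − 0.2) / (9.19 − 1.35) = 3.96 m³/s.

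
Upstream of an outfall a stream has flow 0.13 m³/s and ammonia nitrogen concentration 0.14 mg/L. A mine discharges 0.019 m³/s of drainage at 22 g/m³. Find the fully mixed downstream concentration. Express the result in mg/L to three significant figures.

Flow-weighted mixing gives C = (0.019·22 + 0.13·0.14) / (0.019 + 0.13) = 0.4362/0.149 = 2.928 mg/L.

2.93 mg/L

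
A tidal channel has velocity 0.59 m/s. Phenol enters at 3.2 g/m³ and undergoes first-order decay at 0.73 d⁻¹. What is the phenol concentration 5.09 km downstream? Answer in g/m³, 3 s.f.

Travel time t = 5.09 km / 0.59 m/s = 5090/0.59 = 8627 s = 0.09985 d.
First-order decay: C = 3.2·exp(−0.73·0.09985) = 3.2·0.9297 = 2.975 g/m³.

2.98 g/m³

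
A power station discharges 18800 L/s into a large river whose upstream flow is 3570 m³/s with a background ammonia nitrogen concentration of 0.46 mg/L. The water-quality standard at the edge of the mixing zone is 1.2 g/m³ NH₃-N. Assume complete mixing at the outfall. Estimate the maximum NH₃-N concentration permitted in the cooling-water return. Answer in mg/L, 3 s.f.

142 mg/L

18800 L/s = 18.8 m³/s.
Mass balance: 1.2·3589 = 18.8·Cₑ + 3570·0.46.
Cₑ = (4307 − 1642) / 18.8 = 141.7 mg/L.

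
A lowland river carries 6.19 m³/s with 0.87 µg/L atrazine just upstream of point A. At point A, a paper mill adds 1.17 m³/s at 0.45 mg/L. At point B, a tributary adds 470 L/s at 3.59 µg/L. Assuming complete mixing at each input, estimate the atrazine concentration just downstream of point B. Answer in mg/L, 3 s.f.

0.0681 mg/L

0.87 µg/L = 0.00087 mg/L.
After input A: C = (6.19·0.00087 + 1.17·0.45) / 7.36 = 0.07227 mg/L.
470 L/s = 0.47 m³/s.
3.59 µg/L = 0.00359 mg/L.
After input B: C = (7.36·0.07227 + 0.47·0.00359) / 7.83 = 0.06814 mg/L.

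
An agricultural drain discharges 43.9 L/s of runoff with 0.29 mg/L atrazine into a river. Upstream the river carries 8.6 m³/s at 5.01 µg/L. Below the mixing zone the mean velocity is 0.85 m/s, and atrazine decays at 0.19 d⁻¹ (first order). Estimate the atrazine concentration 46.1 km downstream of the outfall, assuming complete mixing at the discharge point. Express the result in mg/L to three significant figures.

0.00573 mg/L

43.9 L/s = 0.0439 m³/s.
5.01 µg/L = 0.00501 mg/L.
After complete mixing, C₀ = (0.0439·0.29 + 8.6·0.00501) / 8.644 = 0.006457 mg/L.
Travel time t = 4.61e+04 m / 0.85 m/s = 5.424e+04 s = 0.6277 d.
C = 0.006457·exp(−0.19·0.6277) = 0.006457·0.8876 = 0.005731 mg/L.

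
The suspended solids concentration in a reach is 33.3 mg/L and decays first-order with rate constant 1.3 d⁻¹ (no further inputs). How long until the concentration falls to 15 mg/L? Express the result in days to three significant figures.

0.613 d

t = ln(C₀/C)/k = ln(33.3/15)/1.3 = 0.7975/1.3 = 0.6135 d.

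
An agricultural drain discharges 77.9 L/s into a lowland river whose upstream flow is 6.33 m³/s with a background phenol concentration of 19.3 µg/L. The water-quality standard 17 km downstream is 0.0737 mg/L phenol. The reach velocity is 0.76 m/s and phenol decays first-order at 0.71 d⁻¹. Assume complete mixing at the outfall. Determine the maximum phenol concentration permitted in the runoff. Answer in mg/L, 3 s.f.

5.72 mg/L

77.9 L/s = 0.0779 m³/s.
19.3 µg/L = 0.0193 mg/L.
Travel time to the compliance point: t = 1.7e+04/0.76 = 2.237e+04 s = 0.2589 d; decay factor exp(−0.71·0.2589) = 0.8321.
So the concentration just after mixing may be at most 0.0737/0.8321 = 0.08857 mg/L.
Mass balance: 0.08857·6.408 = 0.0779·Cₑ + 6.33·0.0193.
Cₑ = (0.5676 − 0.1222) / 0.0779 = 5.717 mg/L.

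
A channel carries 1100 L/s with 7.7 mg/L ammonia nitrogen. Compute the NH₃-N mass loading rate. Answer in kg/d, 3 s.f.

1100 L/s = 1.1 m³/s.
Mass flux = Q·C = 1.1 m³/s × 7.7 g/m³ = 8.47 g/s.
= 8.47 g/s × 86.4 = 731.8 kg/d.

732 kg/d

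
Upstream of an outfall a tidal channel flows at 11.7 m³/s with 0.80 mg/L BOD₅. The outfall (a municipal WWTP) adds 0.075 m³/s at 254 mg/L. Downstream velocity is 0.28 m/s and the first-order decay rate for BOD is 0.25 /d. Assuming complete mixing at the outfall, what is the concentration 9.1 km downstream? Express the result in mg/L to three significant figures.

After complete mixing, C₀ = (0.075·254 + 11.7·0.8) / 11.77 = 2.413 mg/L.
Travel time t = 9100 m / 0.28 m/s = 3.25e+04 s = 0.3762 d.
C = 2.413·exp(−0.25·0.3762) = 2.413·0.9102 = 2.196 mg/L.

2.20 mg/L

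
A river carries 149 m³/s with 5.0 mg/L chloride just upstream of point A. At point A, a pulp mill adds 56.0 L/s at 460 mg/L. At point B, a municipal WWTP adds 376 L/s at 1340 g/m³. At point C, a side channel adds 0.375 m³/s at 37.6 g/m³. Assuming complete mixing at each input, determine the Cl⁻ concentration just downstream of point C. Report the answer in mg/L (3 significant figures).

56.0 L/s = 0.056 m³/s.
After input A: C = (149·5 + 0.056·460) / 149.1 = 5.171 mg/L.
376 L/s = 0.376 m³/s.
After input B: C = (149.1·5.171 + 0.376·1340) / 149.4 = 8.53 mg/L.
After input C: C = (149.4·8.53 + 0.375·37.6) / 149.8 = 8.602 mg/L.

8.60 mg/L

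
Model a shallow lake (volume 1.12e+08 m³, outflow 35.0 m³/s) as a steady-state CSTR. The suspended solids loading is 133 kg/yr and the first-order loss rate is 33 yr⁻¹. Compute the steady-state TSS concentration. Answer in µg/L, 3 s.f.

0.0277 µg/L

Outflow Q = 35.0 m³/s × 3.156e+07 s/yr = 1.105e+09 m³/yr.
Steady-state CSTR mass balance: W = Q·C + k·V·C, so C = W/(Q + kV).
Q + kV = 1.105e+09 + 33·1.12e+08 = 4.801e+09 m³/yr.
C = 133/4.801e+09 = 2.771e-08 kg/m³ = 2.771e-05 mg/L = 0.02771 µg/L.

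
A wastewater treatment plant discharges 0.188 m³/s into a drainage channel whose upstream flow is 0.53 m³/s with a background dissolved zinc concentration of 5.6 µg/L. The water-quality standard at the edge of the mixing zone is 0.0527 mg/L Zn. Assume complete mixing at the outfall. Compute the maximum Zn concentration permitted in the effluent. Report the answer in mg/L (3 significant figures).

0.185 mg/L

5.6 µg/L = 0.0056 mg/L.
Mass balance: 0.0527·0.718 = 0.188·Cₑ + 0.53·0.0056.
Cₑ = (0.03784 − 0.002968) / 0.188 = 0.1855 mg/L.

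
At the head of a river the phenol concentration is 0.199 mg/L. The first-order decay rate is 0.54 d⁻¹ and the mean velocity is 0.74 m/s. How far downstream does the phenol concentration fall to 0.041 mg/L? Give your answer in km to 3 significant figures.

187 km

From C = C₀·e^(−kt), t = ln(C₀/C)/k = ln(0.199/0.041)/0.54 = 1.58/0.54 = 2.925 d.
Distance = v·t = 0.74 m/s × 2.528e+05 s = 1.87e+05 m = 187 km.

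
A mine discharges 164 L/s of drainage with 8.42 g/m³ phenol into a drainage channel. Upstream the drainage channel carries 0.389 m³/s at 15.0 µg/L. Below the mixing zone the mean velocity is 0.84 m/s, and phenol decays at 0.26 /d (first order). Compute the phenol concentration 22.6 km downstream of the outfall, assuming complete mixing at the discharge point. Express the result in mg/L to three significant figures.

2.31 mg/L

164 L/s = 0.164 m³/s.
15.0 µg/L = 0.015 mg/L.
After complete mixing, C₀ = (0.164·8.42 + 0.389·0.015) / 0.553 = 2.508 mg/L.
Travel time t = 2.26e+04 m / 0.84 m/s = 2.69e+04 s = 0.3114 d.
C = 2.508·exp(−0.26·0.3114) = 2.508·0.9222 = 2.313 mg/L.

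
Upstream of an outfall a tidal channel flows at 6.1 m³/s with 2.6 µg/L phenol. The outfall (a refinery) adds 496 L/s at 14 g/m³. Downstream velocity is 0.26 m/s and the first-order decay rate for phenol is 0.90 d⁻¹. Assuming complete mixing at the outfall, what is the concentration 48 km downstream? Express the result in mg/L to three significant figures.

0.154 mg/L

496 L/s = 0.496 m³/s.
2.6 µg/L = 0.0026 mg/L.
After complete mixing, C₀ = (0.496·14 + 6.1·0.0026) / 6.596 = 1.055 mg/L.
Travel time t = 4.8e+04 m / 0.26 m/s = 1.846e+05 s = 2.137 d.
C = 1.055·exp(−0.90·2.137) = 1.055·0.1462 = 0.1542 mg/L.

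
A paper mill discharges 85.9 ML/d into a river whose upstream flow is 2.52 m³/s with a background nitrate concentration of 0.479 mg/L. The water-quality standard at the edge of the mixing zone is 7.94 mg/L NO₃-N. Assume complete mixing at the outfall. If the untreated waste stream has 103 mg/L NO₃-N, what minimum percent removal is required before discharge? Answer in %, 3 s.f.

73.9 %

85.9 ML/d = 0.9942 m³/s.
Mass balance: 7.94·3.514 = 0.9942·Cₑ + 2.52·0.479.
Cₑ = (27.9 − 1.207) / 0.9942 = 26.85 mg/L.
Required removal = 1 − 26.85/103 = 73.93 %.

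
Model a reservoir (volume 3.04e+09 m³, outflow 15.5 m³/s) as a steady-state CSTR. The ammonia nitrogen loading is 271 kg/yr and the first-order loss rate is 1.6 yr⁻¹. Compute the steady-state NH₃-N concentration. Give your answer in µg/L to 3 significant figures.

Outflow Q = 15.5 m³/s × 3.156e+07 s/yr = 4.891e+08 m³/yr.
Steady-state CSTR mass balance: W = Q·C + k·V·C, so C = W/(Q + kV).
Q + kV = 4.891e+08 + 1.6·3.04e+09 = 5.353e+09 m³/yr.
C = 271/5.353e+09 = 5.062e-08 kg/m³ = 5.062e-05 mg/L = 0.05062 µg/L.

0.0506 µg/L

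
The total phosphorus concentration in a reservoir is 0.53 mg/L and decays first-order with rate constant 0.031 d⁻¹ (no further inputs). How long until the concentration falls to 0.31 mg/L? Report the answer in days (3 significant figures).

t = ln(C₀/C)/k = ln(0.53/0.31)/0.031 = 0.5363/0.031 = 17.3 d.

17.3 d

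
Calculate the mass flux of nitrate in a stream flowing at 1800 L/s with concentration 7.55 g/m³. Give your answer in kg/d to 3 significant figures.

1800 L/s = 1.8 m³/s.
Mass flux = Q·C = 1.8 m³/s × 7.55 g/m³ = 13.59 g/s.
= 13.59 g/s × 86.4 = 1174 kg/d.

1170 kg/d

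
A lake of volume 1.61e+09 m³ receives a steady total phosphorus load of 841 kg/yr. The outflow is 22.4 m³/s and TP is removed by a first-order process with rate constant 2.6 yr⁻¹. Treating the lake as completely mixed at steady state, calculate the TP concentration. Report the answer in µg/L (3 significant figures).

0.172 µg/L

Outflow Q = 22.4 m³/s × 3.156e+07 s/yr = 7.069e+08 m³/yr.
Steady-state CSTR mass balance: W = Q·C + k·V·C, so C = W/(Q + kV).
Q + kV = 7.069e+08 + 2.6·1.61e+09 = 4.893e+09 m³/yr.
C = 841/4.893e+09 = 1.719e-07 kg/m³ = 0.0001719 mg/L = 0.1719 µg/L.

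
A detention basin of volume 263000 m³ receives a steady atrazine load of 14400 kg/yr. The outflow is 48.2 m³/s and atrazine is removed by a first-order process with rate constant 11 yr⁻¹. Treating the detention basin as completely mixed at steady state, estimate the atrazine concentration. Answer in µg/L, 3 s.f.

Outflow Q = 48.2 m³/s × 3.156e+07 s/yr = 1.521e+09 m³/yr.
Steady-state CSTR mass balance: W = Q·C + k·V·C, so C = W/(Q + kV).
Q + kV = 1.521e+09 + 11·263000 = 1.524e+09 m³/yr.
C = 14400/1.524e+09 = 9.449e-06 kg/m³ = 0.009449 mg/L = 9.449 µg/L.

9.45 µg/L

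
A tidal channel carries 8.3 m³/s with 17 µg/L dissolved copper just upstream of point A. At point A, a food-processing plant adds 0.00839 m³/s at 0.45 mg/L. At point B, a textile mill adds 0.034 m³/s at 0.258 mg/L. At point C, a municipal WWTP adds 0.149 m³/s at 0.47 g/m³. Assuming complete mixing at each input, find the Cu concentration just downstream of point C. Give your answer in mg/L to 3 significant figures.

0.0263 mg/L

17 µg/L = 0.017 mg/L.
After input A: C = (8.3·0.017 + 0.00839·0.45) / 8.308 = 0.01744 mg/L.
After input B: C = (8.308·0.01744 + 0.034·0.258) / 8.342 = 0.01842 mg/L.
After input C: C = (8.342·0.01842 + 0.149·0.47) / 8.491 = 0.02634 mg/L.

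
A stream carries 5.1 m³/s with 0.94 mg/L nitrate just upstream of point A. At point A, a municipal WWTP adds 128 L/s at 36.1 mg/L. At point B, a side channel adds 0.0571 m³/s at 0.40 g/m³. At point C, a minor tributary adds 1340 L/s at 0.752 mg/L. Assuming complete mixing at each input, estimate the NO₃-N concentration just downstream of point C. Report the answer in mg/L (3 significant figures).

128 L/s = 0.128 m³/s.
After input A: C = (5.1·0.94 + 0.128·36.1) / 5.228 = 1.801 mg/L.
After input B: C = (5.228·1.801 + 0.0571·0.4) / 5.285 = 1.786 mg/L.
1340 L/s = 1.34 m³/s.
After input C: C = (5.285·1.786 + 1.34·0.752) / 6.625 = 1.577 mg/L.

1.58 mg/L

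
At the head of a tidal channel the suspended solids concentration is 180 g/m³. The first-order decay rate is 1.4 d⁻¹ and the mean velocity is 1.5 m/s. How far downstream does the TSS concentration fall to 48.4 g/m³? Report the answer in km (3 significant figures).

From C = C₀·e^(−kt), t = ln(C₀/C)/k = ln(180/48.4)/1.4 = 1.313/1.4 = 0.9382 d.
Distance = v·t = 1.5 m/s × 8.106e+04 s = 1.216e+05 m = 121.6 km.

122 km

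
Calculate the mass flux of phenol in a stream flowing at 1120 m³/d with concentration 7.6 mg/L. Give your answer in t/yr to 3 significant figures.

3.11 t/yr

1120 m³/d = 0.01296 m³/s.
Mass flux = Q·C = 0.01296 m³/s × 7.6 g/m³ = 0.09852 g/s.
= 0.09852 g/s × 31.56 = 3.109 t/yr.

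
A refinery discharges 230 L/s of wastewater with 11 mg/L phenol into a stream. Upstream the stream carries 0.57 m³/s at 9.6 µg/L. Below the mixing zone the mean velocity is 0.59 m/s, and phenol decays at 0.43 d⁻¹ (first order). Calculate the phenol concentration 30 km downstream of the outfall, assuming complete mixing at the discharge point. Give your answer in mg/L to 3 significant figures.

230 L/s = 0.23 m³/s.
9.6 µg/L = 0.0096 mg/L.
After complete mixing, C₀ = (0.23·11 + 0.57·0.0096) / 0.8 = 3.169 mg/L.
Travel time t = 3e+04 m / 0.59 m/s = 5.085e+04 s = 0.5885 d.
C = 3.169·exp(−0.43·0.5885) = 3.169·0.7764 = 2.461 mg/L.

2.46 mg/L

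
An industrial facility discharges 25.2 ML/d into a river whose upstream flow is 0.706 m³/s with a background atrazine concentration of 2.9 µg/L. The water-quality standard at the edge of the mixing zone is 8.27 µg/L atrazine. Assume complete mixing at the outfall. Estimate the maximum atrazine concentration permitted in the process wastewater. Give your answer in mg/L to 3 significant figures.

25.2 ML/d = 0.2917 m³/s.
2.9 µg/L = 0.0029 mg/L.
8.27 µg/L = 0.00827 mg/L.
Mass balance: 0.00827·0.9977 = 0.2917·Cₑ + 0.706·0.0029.
Cₑ = (0.008251 − 0.002047) / 0.2917 = 0.02127 mg/L.

0.0213 mg/L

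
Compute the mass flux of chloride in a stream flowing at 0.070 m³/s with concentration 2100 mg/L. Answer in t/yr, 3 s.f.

4640 t/yr

Mass flux = Q·C = 0.07 m³/s × 2100 g/m³ = 147 g/s.
= 147 g/s × 31.56 = 4639 t/yr.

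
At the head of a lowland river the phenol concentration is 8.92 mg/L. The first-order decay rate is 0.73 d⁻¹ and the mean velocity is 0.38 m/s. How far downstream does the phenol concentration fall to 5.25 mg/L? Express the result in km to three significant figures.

From C = C₀·e^(−kt), t = ln(C₀/C)/k = ln(8.92/5.25)/0.73 = 0.5301/0.73 = 0.7261 d.
Distance = v·t = 0.38 m/s × 6.274e+04 s = 2.384e+04 m = 23.84 km.

23.8 km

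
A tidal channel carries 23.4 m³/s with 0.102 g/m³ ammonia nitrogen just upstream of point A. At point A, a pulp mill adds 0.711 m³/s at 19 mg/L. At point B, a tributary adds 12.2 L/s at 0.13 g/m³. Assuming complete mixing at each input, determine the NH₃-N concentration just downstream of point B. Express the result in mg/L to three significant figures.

After input A: C = (23.4·0.102 + 0.711·19) / 24.11 = 0.6593 mg/L.
12.2 L/s = 0.0122 m³/s.
After input B: C = (24.11·0.6593 + 0.0122·0.13) / 24.12 = 0.659 mg/L.

0.659 mg/L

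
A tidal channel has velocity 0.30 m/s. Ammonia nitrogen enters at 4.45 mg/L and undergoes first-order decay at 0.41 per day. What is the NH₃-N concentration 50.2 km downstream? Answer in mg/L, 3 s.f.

Travel time t = 50.2 km / 0.30 m/s = 5.02e+04/0.30 = 1.673e+05 s = 1.937 d.
First-order decay: C = 4.45·exp(−0.41·1.937) = 4.45·0.452 = 2.011 mg/L.

2.01 mg/L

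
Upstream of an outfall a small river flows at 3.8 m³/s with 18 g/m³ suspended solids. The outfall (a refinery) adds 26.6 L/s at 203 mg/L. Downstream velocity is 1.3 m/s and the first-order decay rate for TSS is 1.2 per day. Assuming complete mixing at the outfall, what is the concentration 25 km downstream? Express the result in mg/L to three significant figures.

26.6 L/s = 0.0266 m³/s.
After complete mixing, C₀ = (0.0266·203 + 3.8·18) / 3.827 = 19.29 mg/L.
Travel time t = 2.5e+04 m / 1.3 m/s = 1.923e+04 s = 0.2226 d.
C = 19.29·exp(−1.2·0.2226) = 19.29·0.7656 = 14.77 mg/L.

14.8 mg/L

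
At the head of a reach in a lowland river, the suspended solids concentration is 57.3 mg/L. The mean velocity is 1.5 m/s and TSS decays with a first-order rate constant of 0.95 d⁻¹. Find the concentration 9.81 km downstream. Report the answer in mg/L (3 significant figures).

Travel time t = 9.81 km / 1.5 m/s = 9810/1.5 = 6540 s = 0.07569 d.
First-order decay: C = 57.3·exp(−0.95·0.07569) = 57.3·0.9306 = 53.32 mg/L.

53.3 mg/L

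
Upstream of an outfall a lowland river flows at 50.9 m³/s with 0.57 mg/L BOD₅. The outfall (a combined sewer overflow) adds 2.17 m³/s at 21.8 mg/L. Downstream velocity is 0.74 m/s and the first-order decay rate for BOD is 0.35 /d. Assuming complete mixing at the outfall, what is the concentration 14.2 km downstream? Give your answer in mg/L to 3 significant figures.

1.33 mg/L

After complete mixing, C₀ = (2.17·21.8 + 50.9·0.57) / 53.07 = 1.438 mg/L.
Travel time t = 1.42e+04 m / 0.74 m/s = 1.919e+04 s = 0.2221 d.
C = 1.438·exp(−0.35·0.2221) = 1.438·0.9252 = 1.331 mg/L.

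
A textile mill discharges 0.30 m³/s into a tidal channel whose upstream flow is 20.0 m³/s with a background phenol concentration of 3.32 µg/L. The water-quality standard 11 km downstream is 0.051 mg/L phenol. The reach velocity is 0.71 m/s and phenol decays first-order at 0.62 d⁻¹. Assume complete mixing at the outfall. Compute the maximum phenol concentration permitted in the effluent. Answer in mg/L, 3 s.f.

3.32 µg/L = 0.00332 mg/L.
Travel time to the compliance point: t = 1.1e+04/0.71 = 1.549e+04 s = 0.1793 d; decay factor exp(−0.62·0.1793) = 0.8948.
So the concentration just after mixing may be at most 0.051/0.8948 = 0.057 mg/L.
Mass balance: 0.057·20.3 = 0.3·Cₑ + 20·0.00332.
Cₑ = (1.157 − 0.0664) / 0.3 = 3.635 mg/L.

3.64 mg/L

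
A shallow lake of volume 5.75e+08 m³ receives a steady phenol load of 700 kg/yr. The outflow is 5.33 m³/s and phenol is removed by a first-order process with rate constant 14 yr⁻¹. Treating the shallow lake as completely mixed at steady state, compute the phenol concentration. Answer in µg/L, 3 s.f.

0.0852 µg/L

Outflow Q = 5.33 m³/s × 3.156e+07 s/yr = 1.682e+08 m³/yr.
Steady-state CSTR mass balance: W = Q·C + k·V·C, so C = W/(Q + kV).
Q + kV = 1.682e+08 + 14·5.75e+08 = 8.218e+09 m³/yr.
C = 700/8.218e+09 = 8.518e-08 kg/m³ = 8.518e-05 mg/L = 0.08518 µg/L.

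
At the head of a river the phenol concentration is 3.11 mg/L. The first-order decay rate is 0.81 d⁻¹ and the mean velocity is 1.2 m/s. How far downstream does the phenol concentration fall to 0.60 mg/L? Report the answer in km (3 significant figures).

211 km

From C = C₀·e^(−kt), t = ln(C₀/C)/k = ln(3.11/0.60)/0.81 = 1.645/0.81 = 2.031 d.
Distance = v·t = 1.2 m/s × 1.755e+05 s = 2.106e+05 m = 210.6 km.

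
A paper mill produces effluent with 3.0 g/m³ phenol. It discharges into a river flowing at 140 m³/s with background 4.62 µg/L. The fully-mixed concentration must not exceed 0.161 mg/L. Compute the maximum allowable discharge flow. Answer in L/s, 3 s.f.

4.62 µg/L = 0.00462 mg/L.
Mass balance at complete mixing: C_std·(Q_w + Q_r) = Q_w·C_e + Q_r·C_b.
Rearranging, Q_w = Q_r·(C_std − C_b)/(C_e − C_std) = 140·(0.161 − 0.00462) / (3 − 0.161) = 7.712 m³/s.
= 7712 L/s.

7710 L/s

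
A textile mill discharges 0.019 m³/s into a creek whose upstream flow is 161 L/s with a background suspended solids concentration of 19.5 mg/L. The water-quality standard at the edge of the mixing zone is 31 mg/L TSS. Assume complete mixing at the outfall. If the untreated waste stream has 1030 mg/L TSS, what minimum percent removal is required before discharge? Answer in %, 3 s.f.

161 L/s = 0.161 m³/s.
Mass balance: 31·0.18 = 0.019·Cₑ + 0.161·19.5.
Cₑ = (5.58 − 3.139) / 0.019 = 128.4 mg/L.
Required removal = 1 − 128.4/1030 = 87.53 %.

87.5 %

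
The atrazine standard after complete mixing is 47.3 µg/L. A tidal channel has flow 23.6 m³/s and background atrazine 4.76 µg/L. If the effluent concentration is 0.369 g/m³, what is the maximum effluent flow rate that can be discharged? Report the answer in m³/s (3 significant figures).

3.12 m³/s

4.76 µg/L = 0.00476 mg/L.
47.3 µg/L = 0.0473 mg/L.
Mass balance at complete mixing: C_std·(Q_w + Q_r) = Q_w·C_e + Q_r·C_b.
Rearranging, Q_w = Q_r·(C_std − C_b)/(C_e − C_std) = 23.6·(0.0473 − 0.00476) / (0.369 − 0.0473) = 3.121 m³/s.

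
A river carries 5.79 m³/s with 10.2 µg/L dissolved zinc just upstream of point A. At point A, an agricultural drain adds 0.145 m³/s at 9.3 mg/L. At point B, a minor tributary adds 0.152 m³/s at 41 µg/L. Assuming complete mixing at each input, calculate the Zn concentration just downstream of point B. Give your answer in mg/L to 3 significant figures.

0.232 mg/L

10.2 µg/L = 0.0102 mg/L.
After input A: C = (5.79·0.0102 + 0.145·9.3) / 5.935 = 0.2372 mg/L.
41 µg/L = 0.041 mg/L.
After input B: C = (5.935·0.2372 + 0.152·0.041) / 6.087 = 0.2323 mg/L.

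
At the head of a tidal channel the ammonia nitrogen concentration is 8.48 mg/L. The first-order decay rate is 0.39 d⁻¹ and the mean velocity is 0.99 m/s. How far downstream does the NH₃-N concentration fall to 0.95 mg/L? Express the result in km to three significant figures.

From C = C₀·e^(−kt), t = ln(C₀/C)/k = ln(8.48/0.95)/0.39 = 2.189/0.39 = 5.613 d.
Distance = v·t = 0.99 m/s × 4.849e+05 s = 4.801e+05 m = 480.1 km.

480 km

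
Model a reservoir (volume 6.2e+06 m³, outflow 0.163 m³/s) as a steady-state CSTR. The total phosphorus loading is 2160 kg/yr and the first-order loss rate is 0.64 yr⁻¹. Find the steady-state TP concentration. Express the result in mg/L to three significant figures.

0.237 mg/L

Outflow Q = 0.163 m³/s × 3.156e+07 s/yr = 5.144e+06 m³/yr.
Steady-state CSTR mass balance: W = Q·C + k·V·C, so C = W/(Q + kV).
Q + kV = 5.144e+06 + 0.64·6.2e+06 = 9.112e+06 m³/yr.
C = 2160/9.112e+06 = 0.0002371 kg/m³ = 0.2371 mg/L.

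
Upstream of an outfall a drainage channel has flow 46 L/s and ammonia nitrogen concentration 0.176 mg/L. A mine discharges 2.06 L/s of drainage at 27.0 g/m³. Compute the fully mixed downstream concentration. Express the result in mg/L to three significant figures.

2.06 L/s = 0.00206 m³/s.
46 L/s = 0.046 m³/s.
Conservation of mass across the mixing zone: C = (0.00206·27 + 0.046·0.176) / (0.00206 + 0.046) = 0.06372/0.04806 = 1.326 mg/L.

1.33 mg/L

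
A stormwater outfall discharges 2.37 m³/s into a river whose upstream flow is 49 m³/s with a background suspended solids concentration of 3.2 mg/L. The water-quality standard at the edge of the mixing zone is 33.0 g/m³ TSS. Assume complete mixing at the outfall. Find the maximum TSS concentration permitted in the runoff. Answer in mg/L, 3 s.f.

Mass balance: 33·51.37 = 2.37·Cₑ + 49·3.2.
Cₑ = (1695 − 156.8) / 2.37 = 649.1 mg/L.

649 mg/L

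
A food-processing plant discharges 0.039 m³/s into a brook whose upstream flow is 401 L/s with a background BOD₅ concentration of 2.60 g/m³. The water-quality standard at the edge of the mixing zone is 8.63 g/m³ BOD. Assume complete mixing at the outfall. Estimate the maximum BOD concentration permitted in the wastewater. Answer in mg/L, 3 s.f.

401 L/s = 0.401 m³/s.
Mass balance: 8.63·0.44 = 0.039·Cₑ + 0.401·2.6.
Cₑ = (3.797 − 1.043) / 0.039 = 70.63 mg/L.

70.6 mg/L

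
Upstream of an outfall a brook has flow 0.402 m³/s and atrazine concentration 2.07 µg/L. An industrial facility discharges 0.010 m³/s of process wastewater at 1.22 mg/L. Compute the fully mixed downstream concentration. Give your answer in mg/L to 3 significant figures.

2.07 µg/L = 0.00207 mg/L.
By mass balance at complete mixing, C = (0.01·1.22 + 0.402·0.00207) / (0.01 + 0.402) = 0.01303/0.412 = 0.03163 mg/L.

0.0316 mg/L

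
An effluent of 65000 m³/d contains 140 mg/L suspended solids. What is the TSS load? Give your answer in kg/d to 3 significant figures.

65000 m³/d = 0.7523 m³/s.
Mass flux = Q·C = 0.7523 m³/s × 140 g/m³ = 105.3 g/s.
= 105.3 g/s × 86.4 = 9100 kg/d.

9100 kg/d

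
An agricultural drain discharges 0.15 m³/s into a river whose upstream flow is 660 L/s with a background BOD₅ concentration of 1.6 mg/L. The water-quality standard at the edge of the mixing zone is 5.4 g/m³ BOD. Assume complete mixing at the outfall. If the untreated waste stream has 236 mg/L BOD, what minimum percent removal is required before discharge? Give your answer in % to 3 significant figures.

660 L/s = 0.66 m³/s.
Mass balance: 5.4·0.81 = 0.15·Cₑ + 0.66·1.6.
Cₑ = (4.374 − 1.056) / 0.15 = 22.12 mg/L.
Required removal = 1 − 22.12/236 = 90.63 %.

90.6 %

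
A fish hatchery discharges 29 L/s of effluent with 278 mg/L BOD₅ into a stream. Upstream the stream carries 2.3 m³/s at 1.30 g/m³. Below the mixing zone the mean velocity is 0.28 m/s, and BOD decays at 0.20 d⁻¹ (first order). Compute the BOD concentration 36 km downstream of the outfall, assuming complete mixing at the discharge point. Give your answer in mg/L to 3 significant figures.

29 L/s = 0.029 m³/s.
After complete mixing, C₀ = (0.029·278 + 2.3·1.3) / 2.329 = 4.745 mg/L.
Travel time t = 3.6e+04 m / 0.28 m/s = 1.286e+05 s = 1.488 d.
C = 4.745·exp(−0.20·1.488) = 4.745·0.7426 = 3.524 mg/L.

3.52 mg/L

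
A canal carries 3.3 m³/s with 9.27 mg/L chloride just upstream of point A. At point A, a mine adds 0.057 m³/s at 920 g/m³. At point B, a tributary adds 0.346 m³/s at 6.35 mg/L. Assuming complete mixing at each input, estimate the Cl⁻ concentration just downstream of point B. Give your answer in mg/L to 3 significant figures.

After input A: C = (3.3·9.27 + 0.057·920) / 3.357 = 24.73 mg/L.
After input B: C = (3.357·24.73 + 0.346·6.35) / 3.703 = 23.02 mg/L.

23.0 mg/L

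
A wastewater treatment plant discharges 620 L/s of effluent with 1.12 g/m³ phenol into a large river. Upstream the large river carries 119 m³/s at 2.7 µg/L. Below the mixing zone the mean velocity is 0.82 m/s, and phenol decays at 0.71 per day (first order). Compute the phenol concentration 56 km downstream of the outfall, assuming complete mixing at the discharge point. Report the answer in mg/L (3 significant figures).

620 L/s = 0.62 m³/s.
2.7 µg/L = 0.0027 mg/L.
After complete mixing, C₀ = (0.62·1.12 + 119·0.0027) / 119.6 = 0.008491 mg/L.
Travel time t = 5.6e+04 m / 0.82 m/s = 6.829e+04 s = 0.7904 d.
C = 0.008491·exp(−0.71·0.7904) = 0.008491·0.5705 = 0.004844 mg/L.

0.00484 mg/L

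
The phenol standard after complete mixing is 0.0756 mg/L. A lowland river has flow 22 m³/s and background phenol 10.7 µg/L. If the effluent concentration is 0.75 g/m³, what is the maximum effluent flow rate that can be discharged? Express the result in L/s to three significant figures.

2120 L/s

10.7 µg/L = 0.0107 mg/L.
Mass balance at complete mixing: C_std·(Q_w + Q_r) = Q_w·C_e + Q_r·C_b.
Rearranging, Q_w = Q_r·(C_std − C_b)/(C_e − C_std) = 22·(0.0756 − 0.0107) / (0.75 − 0.0756) = 2.117 m³/s.
= 2117 L/s.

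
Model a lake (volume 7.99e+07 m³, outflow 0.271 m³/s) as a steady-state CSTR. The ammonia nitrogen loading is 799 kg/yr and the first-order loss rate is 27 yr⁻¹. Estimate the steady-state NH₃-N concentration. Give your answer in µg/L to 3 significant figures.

0.369 µg/L

Outflow Q = 0.271 m³/s × 3.156e+07 s/yr = 8.552e+06 m³/yr.
Steady-state CSTR mass balance: W = Q·C + k·V·C, so C = W/(Q + kV).
Q + kV = 8.552e+06 + 27·7.99e+07 = 2.166e+09 m³/yr.
C = 799/2.166e+09 = 3.689e-07 kg/m³ = 0.0003689 mg/L = 0.3689 µg/L.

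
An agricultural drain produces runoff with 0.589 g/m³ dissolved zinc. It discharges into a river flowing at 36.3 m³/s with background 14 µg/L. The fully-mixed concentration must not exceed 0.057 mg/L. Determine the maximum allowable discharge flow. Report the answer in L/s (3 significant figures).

2930 L/s

14 µg/L = 0.014 mg/L.
Mass balance at complete mixing: C_std·(Q_w + Q_r) = Q_w·C_e + Q_r·C_b.
Rearranging, Q_w = Q_r·(C_std − C_b)/(C_e − C_std) = 36.3·(0.057 − 0.014) / (0.589 − 0.057) = 2.934 m³/s.
= 2934 L/s.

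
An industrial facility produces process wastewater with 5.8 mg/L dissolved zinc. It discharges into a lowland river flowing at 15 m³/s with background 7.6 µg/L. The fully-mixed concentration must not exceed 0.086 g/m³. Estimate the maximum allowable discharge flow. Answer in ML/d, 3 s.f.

7.6 µg/L = 0.0076 mg/L.
Mass balance at complete mixing: C_std·(Q_w + Q_r) = Q_w·C_e + Q_r·C_b.
Rearranging, Q_w = Q_r·(C_std − C_b)/(C_e − C_std) = 15·(0.086 − 0.0076) / (5.8 − 0.086) = 0.2058 m³/s.
= 17.78 ML/d.

17.8 ML/d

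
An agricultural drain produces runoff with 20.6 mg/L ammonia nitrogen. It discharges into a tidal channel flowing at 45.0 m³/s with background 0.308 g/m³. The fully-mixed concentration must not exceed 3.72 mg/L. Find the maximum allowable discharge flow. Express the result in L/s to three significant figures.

Mass balance at complete mixing: C_std·(Q_w + Q_r) = Q_w·C_e + Q_r·C_b.
Rearranging, Q_w = Q_r·(C_std − C_b)/(C_e − C_std) = 45.0·(3.72 − 0.308) / (20.6 − 3.72) = 9.096 m³/s.
= 9096 L/s.

9100 L/s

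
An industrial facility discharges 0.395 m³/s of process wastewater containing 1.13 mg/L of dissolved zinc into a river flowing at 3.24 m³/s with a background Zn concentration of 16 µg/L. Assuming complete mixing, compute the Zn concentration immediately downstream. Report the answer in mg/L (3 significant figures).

0.137 mg/L

16 µg/L = 0.016 mg/L.
Conservation of mass across the mixing zone: C = (0.395·1.13 + 3.24·0.016) / (0.395 + 3.24) = 0.4982/3.635 = 0.1371 mg/L.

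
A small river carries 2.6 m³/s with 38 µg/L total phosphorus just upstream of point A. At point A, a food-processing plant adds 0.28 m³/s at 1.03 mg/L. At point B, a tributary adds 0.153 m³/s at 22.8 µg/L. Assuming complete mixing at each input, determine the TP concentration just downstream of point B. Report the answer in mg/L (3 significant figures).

0.129 mg/L

38 µg/L = 0.038 mg/L.
After input A: C = (2.6·0.038 + 0.28·1.03) / 2.88 = 0.1344 mg/L.
22.8 µg/L = 0.0228 mg/L.
After input B: C = (2.88·0.1344 + 0.153·0.0228) / 3.033 = 0.1288 mg/L.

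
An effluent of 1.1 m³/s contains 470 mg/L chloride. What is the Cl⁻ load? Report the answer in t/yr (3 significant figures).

16300 t/yr

Mass flux = Q·C = 1.1 m³/s × 470 g/m³ = 517 g/s.
= 517 g/s × 31.56 = 1.632e+04 t/yr.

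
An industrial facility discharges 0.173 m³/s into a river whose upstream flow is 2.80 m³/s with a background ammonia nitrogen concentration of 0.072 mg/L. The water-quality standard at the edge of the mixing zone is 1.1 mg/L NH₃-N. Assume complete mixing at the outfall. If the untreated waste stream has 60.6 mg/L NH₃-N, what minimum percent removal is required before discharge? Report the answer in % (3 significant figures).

Mass balance: 1.1·2.973 = 0.173·Cₑ + 2.8·0.072.
Cₑ = (3.27 − 0.2016) / 0.173 = 17.74 mg/L.
Required removal = 1 − 17.74/60.6 = 70.73 %.

70.7 %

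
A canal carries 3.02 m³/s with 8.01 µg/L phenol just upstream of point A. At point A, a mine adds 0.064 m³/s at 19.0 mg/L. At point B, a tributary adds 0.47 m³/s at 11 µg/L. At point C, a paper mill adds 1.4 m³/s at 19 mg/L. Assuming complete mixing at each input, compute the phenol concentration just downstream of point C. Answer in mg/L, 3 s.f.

5.62 mg/L

8.01 µg/L = 0.00801 mg/L.
After input A: C = (3.02·0.00801 + 0.064·19) / 3.084 = 0.4021 mg/L.
11 µg/L = 0.011 mg/L.
After input B: C = (3.084·0.4021 + 0.47·0.011) / 3.554 = 0.3504 mg/L.
After input C: C = (3.554·0.3504 + 1.4·19) / 4.954 = 5.621 mg/L.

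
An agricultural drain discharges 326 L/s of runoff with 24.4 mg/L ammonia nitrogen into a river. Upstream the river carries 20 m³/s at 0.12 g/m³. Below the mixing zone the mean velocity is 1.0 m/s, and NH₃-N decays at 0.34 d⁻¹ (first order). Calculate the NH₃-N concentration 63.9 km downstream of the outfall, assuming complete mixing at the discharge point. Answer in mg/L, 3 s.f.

0.396 mg/L

326 L/s = 0.326 m³/s.
After complete mixing, C₀ = (0.326·24.4 + 20·0.12) / 20.33 = 0.5094 mg/L.
Travel time t = 6.39e+04 m / 1.0 m/s = 6.39e+04 s = 0.7396 d.
C = 0.5094·exp(−0.34·0.7396) = 0.5094·0.7777 = 0.3962 mg/L.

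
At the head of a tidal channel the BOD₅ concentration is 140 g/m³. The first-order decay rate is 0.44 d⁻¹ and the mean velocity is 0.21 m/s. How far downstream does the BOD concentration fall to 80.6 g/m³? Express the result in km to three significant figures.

From C = C₀·e^(−kt), t = ln(C₀/C)/k = ln(140/80.6)/0.44 = 0.5521/0.44 = 1.255 d.
Distance = v·t = 0.21 m/s × 1.084e+05 s = 2.277e+04 m = 22.77 km.

22.8 km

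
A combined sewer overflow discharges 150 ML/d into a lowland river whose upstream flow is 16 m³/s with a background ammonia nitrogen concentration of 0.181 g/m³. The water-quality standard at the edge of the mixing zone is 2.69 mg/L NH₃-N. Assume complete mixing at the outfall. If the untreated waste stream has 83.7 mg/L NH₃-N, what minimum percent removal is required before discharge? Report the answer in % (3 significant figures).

150 ML/d = 1.736 m³/s.
Mass balance: 2.69·17.74 = 1.736·Cₑ + 16·0.181.
Cₑ = (47.71 − 2.896) / 1.736 = 25.81 mg/L.
Required removal = 1 − 25.81/83.7 = 69.16 %.

69.2 %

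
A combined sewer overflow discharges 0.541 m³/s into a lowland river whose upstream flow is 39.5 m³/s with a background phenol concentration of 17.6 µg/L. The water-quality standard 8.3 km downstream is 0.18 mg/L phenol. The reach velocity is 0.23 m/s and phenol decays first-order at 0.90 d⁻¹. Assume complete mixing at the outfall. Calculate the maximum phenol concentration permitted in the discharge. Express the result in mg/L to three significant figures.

17.6 µg/L = 0.0176 mg/L.
Travel time to the compliance point: t = 8300/0.23 = 3.609e+04 s = 0.4177 d; decay factor exp(−0.90·0.4177) = 0.6867.
So the concentration just after mixing may be at most 0.18/0.6867 = 0.2621 mg/L.
Mass balance: 0.2621·40.04 = 0.541·Cₑ + 39.5·0.0176.
Cₑ = (10.5 − 0.6952) / 0.541 = 18.12 mg/L.

18.1 mg/L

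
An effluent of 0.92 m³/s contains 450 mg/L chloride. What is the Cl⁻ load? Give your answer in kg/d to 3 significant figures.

Mass flux = Q·C = 0.92 m³/s × 450 g/m³ = 414 g/s.
= 414 g/s × 86.4 = 3.577e+04 kg/d.

35800 kg/d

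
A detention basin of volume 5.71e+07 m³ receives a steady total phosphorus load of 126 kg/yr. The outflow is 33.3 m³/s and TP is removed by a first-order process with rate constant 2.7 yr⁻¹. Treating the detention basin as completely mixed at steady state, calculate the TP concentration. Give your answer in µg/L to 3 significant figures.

0.105 µg/L

Outflow Q = 33.3 m³/s × 3.156e+07 s/yr = 1.051e+09 m³/yr.
Steady-state CSTR mass balance: W = Q·C + k·V·C, so C = W/(Q + kV).
Q + kV = 1.051e+09 + 2.7·5.71e+07 = 1.205e+09 m³/yr.
C = 126/1.205e+09 = 1.046e-07 kg/m³ = 0.0001046 mg/L = 0.1046 µg/L.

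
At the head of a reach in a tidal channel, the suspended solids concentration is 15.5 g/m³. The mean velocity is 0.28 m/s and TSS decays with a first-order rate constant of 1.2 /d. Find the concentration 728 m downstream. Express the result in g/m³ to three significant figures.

15.0 g/m³

Travel time t = 728 m / 0.28 m/s = 728/0.28 = 2600 s = 0.03009 d.
First-order decay: C = 15.5·exp(−1.2·0.03009) = 15.5·0.9645 = 14.95 g/m³.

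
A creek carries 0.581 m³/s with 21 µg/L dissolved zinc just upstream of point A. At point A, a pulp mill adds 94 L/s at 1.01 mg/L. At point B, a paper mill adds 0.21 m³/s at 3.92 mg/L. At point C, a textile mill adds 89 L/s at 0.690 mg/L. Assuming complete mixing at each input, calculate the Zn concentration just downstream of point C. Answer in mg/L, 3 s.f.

21 µg/L = 0.021 mg/L.
94 L/s = 0.094 m³/s.
After input A: C = (0.581·0.021 + 0.094·1.01) / 0.675 = 0.1587 mg/L.
After input B: C = (0.675·0.1587 + 0.21·3.92) / 0.885 = 1.051 mg/L.
89 L/s = 0.089 m³/s.
After input C: C = (0.885·1.051 + 0.089·0.69) / 0.974 = 1.018 mg/L.

1.02 mg/L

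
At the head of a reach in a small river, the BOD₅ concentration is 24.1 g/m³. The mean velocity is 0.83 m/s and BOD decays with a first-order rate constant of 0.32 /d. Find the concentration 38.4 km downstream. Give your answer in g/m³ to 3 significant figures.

20.3 g/m³

Travel time t = 38.4 km / 0.83 m/s = 3.84e+04/0.83 = 4.627e+04 s = 0.5355 d.
First-order decay: C = 24.1·exp(−0.32·0.5355) = 24.1·0.8425 = 20.3 g/m³.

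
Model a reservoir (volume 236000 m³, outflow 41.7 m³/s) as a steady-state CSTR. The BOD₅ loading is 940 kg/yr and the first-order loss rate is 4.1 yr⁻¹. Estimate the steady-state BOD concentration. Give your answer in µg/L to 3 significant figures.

0.714 µg/L

Outflow Q = 41.7 m³/s × 3.156e+07 s/yr = 1.316e+09 m³/yr.
Steady-state CSTR mass balance: W = Q·C + k·V·C, so C = W/(Q + kV).
Q + kV = 1.316e+09 + 4.1·236000 = 1.317e+09 m³/yr.
C = 940/1.317e+09 = 7.138e-07 kg/m³ = 0.0007138 mg/L = 0.7138 µg/L.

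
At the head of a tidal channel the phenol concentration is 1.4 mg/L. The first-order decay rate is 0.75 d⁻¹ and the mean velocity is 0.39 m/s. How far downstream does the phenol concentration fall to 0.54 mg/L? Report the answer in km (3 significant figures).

42.8 km

From C = C₀·e^(−kt), t = ln(C₀/C)/k = ln(1.4/0.54)/0.75 = 0.9527/0.75 = 1.27 d.
Distance = v·t = 0.39 m/s × 1.097e+05 s = 4.28e+04 m = 42.8 km.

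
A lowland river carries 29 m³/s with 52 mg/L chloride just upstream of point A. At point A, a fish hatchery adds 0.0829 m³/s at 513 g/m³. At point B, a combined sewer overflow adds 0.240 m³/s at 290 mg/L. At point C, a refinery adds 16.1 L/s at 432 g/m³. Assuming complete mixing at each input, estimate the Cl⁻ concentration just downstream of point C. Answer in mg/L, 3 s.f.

After input A: C = (29·52 + 0.0829·513) / 29.08 = 53.31 mg/L.
After input B: C = (29.08·53.31 + 0.24·290) / 29.32 = 55.25 mg/L.
16.1 L/s = 0.0161 m³/s.
After input C: C = (29.32·55.25 + 0.0161·432) / 29.34 = 55.46 mg/L.

55.5 mg/L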